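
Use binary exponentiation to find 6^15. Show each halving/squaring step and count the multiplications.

Computing 6^15 by squaring (build up from 6^1; each line after the first costs one multiplication):

6^1 = 6
6^2 = (6^1)^2 = 6^2 = 36
6^3 = 6 * 6^2 = 6 * 36 = 216
6^6 = (6^3)^2 = 216^2 = 46656
6^7 = 6 * 6^6 = 6 * 46656 = 279936
6^14 = (6^7)^2 = 279936^2 = 78364164096
6^15 = 6 * 6^14 = 6 * 78364164096 = 470184984576

Result: 470184984576
Multiplications needed: 6 (6 lines after 6^1)

6^15 = 470184984576. Using exponentiation by squaring, this requires 6 multiplications. The key idea: if the exponent is even, square the half-power; if odd, multiply by the base once.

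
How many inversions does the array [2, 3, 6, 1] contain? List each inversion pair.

Finding inversions in [2, 3, 6, 1]:

(0, 3): arr[0]=2 > arr[3]=1
(1, 3): arr[1]=3 > arr[3]=1
(2, 3): arr[2]=6 > arr[3]=1

Total inversions: 3

The array has 3 inversion(s): (0,3), (1,3), (2,3). Each pair (i,j) satisfies i < j and arr[i] > arr[j].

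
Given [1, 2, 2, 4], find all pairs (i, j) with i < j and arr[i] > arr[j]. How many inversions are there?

Finding inversions in [1, 2, 2, 4]:


Total inversions: 0

The array has 0 inversions. It is already sorted.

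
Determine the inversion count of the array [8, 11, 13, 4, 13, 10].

Finding inversions in [8, 11, 13, 4, 13, 10]:

(0, 3): arr[0]=8 > arr[3]=4
(1, 3): arr[1]=11 > arr[3]=4
(1, 5): arr[1]=11 > arr[5]=10
(2, 3): arr[2]=13 > arr[3]=4
(2, 5): arr[2]=13 > arr[5]=10
(4, 5): arr[4]=13 > arr[5]=10

Total inversions: 6

The array has 6 inversion(s): (0,3), (1,3), (1,5), (2,3), (2,5), (4,5). Each pair (i,j) satisfies i < j and arr[i] > arr[j].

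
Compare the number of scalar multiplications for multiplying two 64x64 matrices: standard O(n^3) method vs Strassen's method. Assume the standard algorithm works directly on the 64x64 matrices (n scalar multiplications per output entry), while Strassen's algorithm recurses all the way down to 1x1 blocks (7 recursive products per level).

Matrix multiplication for 64x64 matrices:

Standard algorithm: 64^3 = 262144 multiplications
Strassen's algorithm: 7^(log2(64)) = 7^6 = 117649 multiplications
Savings: 262144 - 117649 = 144495 multiplications

Standard: 262144 multiplications (64^3). Strassen: 117649 multiplications (7^6). Strassen reduces 8 recursive multiplications to 7 at each level.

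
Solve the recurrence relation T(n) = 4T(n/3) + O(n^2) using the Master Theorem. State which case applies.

Master Theorem for T(n) = 4T(n/3) + O(n^2):

a = 4, b = 3, c = 2
log_b(a) = log_3(4) = 1.2619

Case 3: c = 2 > log_3(4) = 1.2619
T(n) = O(n^2) = O(n^2)

For T(n) = 4T(n/3) + O(n^2): log_3(4) = 1.2619. This is Case 3 of the Master Theorem (c > log_b(a), work dominated by root), giving O(n^2).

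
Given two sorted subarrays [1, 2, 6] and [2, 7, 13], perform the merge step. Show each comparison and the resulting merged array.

Merging process:

Compare 1 vs 2: take 1 from left. Merged: [1]
Compare 2 vs 2: take 2 from left. Merged: [1, 2]
Compare 6 vs 2: take 2 from right. Merged: [1, 2, 2]
Compare 6 vs 7: take 6 from left. Merged: [1, 2, 2, 6]
Append remaining from right: [7, 13]. Merged: [1, 2, 2, 6, 7, 13]

Final merged array: [1, 2, 2, 6, 7, 13]
Total comparisons: 4

The merged array is [1, 2, 2, 6, 7, 13], requiring 4 comparisons. The merge step runs in O(n) time where n is the total number of elements.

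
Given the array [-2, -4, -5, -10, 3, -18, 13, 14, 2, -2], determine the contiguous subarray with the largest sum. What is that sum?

Using Kadane's algorithm on [-2, -4, -5, -10, 3, -18, 13, 14, 2, -2]:

Scanning through the array:
Position 1 (value -4): max_ending_here = -4, max_so_far = -2
Position 2 (value -5): max_ending_here = -5, max_so_far = -2
Position 3 (value -10): max_ending_here = -10, max_so_far = -2
Position 4 (value 3): max_ending_here = 3, max_so_far = 3
Position 5 (value -18): max_ending_here = -15, max_so_far = 3
Position 6 (value 13): max_ending_here = 13, max_so_far = 13
Position 7 (value 14): max_ending_here = 27, max_so_far = 27
Position 8 (value 2): max_ending_here = 29, max_so_far = 29
Position 9 (value -2): max_ending_here = 27, max_so_far = 29

Maximum subarray: [13, 14, 2]
Maximum sum: 29

The maximum subarray is [13, 14, 2] with sum 29. This subarray runs from index 6 to index 8.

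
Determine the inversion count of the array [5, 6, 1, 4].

Finding inversions in [5, 6, 1, 4]:

(0, 2): arr[0]=5 > arr[2]=1
(0, 3): arr[0]=5 > arr[3]=4
(1, 2): arr[1]=6 > arr[2]=1
(1, 3): arr[1]=6 > arr[3]=4

Total inversions: 4

The array has 4 inversion(s): (0,2), (0,3), (1,2), (1,3). Each pair (i,j) satisfies i < j and arr[i] > arr[j].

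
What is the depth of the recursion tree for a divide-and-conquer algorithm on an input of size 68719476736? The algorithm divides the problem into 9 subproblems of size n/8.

For divide and conquer with division factor 8:

Problem sizes at each level:
Level 0: 68719476736
Level 1: 8589934592
Level 2: 1073741824
Level 3: 134217728
Level 4: 16777216
Level 5: 2097152
Level 6: 262144
Level 7: 32768
Level 8: 4096
Level 9: 512
Level 10: 64
Level 11: 8
Level 12: 1

The root is level 0 and the size-1 base case is level 12 (the tree spans levels 0 through 12, i.e. 13 levels counting the root), so the depth is the number of divisions: log_8(68719476736) = 12

The recursion tree depth is log_8(68719476736) = 12. At each level, the problem size is divided by 8, so it takes 12 divisions to reduce to a base case of size 1. The algorithm makes 9 recursive calls at each level.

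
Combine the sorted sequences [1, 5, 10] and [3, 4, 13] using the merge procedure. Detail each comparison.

Merging process:

Compare 1 vs 3: take 1 from left. Merged: [1]
Compare 5 vs 3: take 3 from right. Merged: [1, 3]
Compare 5 vs 4: take 4 from right. Merged: [1, 3, 4]
Compare 5 vs 13: take 5 from left. Merged: [1, 3, 4, 5]
Compare 10 vs 13: take 10 from left. Merged: [1, 3, 4, 5, 10]
Append remaining from right: [13]. Merged: [1, 3, 4, 5, 10, 13]

Final merged array: [1, 3, 4, 5, 10, 13]
Total comparisons: 5

The merged array is [1, 3, 4, 5, 10, 13], requiring 5 comparisons. The merge step runs in O(n) time where n is the total number of elements.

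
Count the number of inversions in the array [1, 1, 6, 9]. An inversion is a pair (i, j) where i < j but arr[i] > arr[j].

Finding inversions in [1, 1, 6, 9]:


Total inversions: 0

The array has 0 inversions. It is already sorted.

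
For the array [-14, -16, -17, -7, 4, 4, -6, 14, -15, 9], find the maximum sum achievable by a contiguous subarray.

Using Kadane's algorithm on [-14, -16, -17, -7, 4, 4, -6, 14, -15, 9]:

Scanning through the array:
Position 1 (value -16): max_ending_here = -16, max_so_far = -14
Position 2 (value -17): max_ending_here = -17, max_so_far = -14
Position 3 (value -7): max_ending_here = -7, max_so_far = -7
Position 4 (value 4): max_ending_here = 4, max_so_far = 4
Position 5 (value 4): max_ending_here = 8, max_so_far = 8
Position 6 (value -6): max_ending_here = 2, max_so_far = 8
Position 7 (value 14): max_ending_here = 16, max_so_far = 16
Position 8 (value -15): max_ending_here = 1, max_so_far = 16
Position 9 (value 9): max_ending_here = 10, max_so_far = 16

Maximum subarray: [4, 4, -6, 14]
Maximum sum: 16

The maximum subarray is [4, 4, -6, 14] with sum 16. This subarray runs from index 4 to index 7.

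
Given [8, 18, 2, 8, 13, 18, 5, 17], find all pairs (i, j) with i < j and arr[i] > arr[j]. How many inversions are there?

Finding inversions in [8, 18, 2, 8, 13, 18, 5, 17]:

(0, 2): arr[0]=8 > arr[2]=2
(0, 6): arr[0]=8 > arr[6]=5
(1, 2): arr[1]=18 > arr[2]=2
(1, 3): arr[1]=18 > arr[3]=8
(1, 4): arr[1]=18 > arr[4]=13
(1, 6): arr[1]=18 > arr[6]=5
(1, 7): arr[1]=18 > arr[7]=17
(3, 6): arr[3]=8 > arr[6]=5
(4, 6): arr[4]=13 > arr[6]=5
(5, 6): arr[5]=18 > arr[6]=5
(5, 7): arr[5]=18 > arr[7]=17

Total inversions: 11

The array has 11 inversion(s): (0,2), (0,6), (1,2), (1,3), (1,4), (1,6), (1,7), (3,6), (4,6), (5,6), (5,7). Each pair (i,j) satisfies i < j and arr[i] > arr[j].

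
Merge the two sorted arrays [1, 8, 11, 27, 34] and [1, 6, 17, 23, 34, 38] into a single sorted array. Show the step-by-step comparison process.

Merging process:

Compare 1 vs 1: take 1 from left. Merged: [1]
Compare 8 vs 1: take 1 from right. Merged: [1, 1]
Compare 8 vs 6: take 6 from right. Merged: [1, 1, 6]
Compare 8 vs 17: take 8 from left. Merged: [1, 1, 6, 8]
Compare 11 vs 17: take 11 from left. Merged: [1, 1, 6, 8, 11]
Compare 27 vs 17: take 17 from right. Merged: [1, 1, 6, 8, 11, 17]
Compare 27 vs 23: take 23 from right. Merged: [1, 1, 6, 8, 11, 17, 23]
Compare 27 vs 34: take 27 from left. Merged: [1, 1, 6, 8, 11, 17, 23, 27]
Compare 34 vs 34: take 34 from left. Merged: [1, 1, 6, 8, 11, 17, 23, 27, 34]
Append remaining from right: [34, 38]. Merged: [1, 1, 6, 8, 11, 17, 23, 27, 34, 34, 38]

Final merged array: [1, 1, 6, 8, 11, 17, 23, 27, 34, 34, 38]
Total comparisons: 9

The merged array is [1, 1, 6, 8, 11, 17, 23, 27, 34, 34, 38], requiring 9 comparisons. The merge step runs in O(n) time where n is the total number of elements.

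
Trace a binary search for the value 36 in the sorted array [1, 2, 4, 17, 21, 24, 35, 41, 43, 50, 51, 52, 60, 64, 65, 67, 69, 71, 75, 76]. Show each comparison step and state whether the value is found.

Binary search for 36 in [1, 2, 4, 17, 21, 24, 35, 41, 43, 50, 51, 52, 60, 64, 65, 67, 69, 71, 75, 76]:

lo=0, hi=19, mid=9, arr[mid]=50 -> 50 > 36, search left half
lo=0, hi=8, mid=4, arr[mid]=21 -> 21 < 36, search right half
lo=5, hi=8, mid=6, arr[mid]=35 -> 35 < 36, search right half
lo=7, hi=8, mid=7, arr[mid]=41 -> 41 > 36, search left half
lo=7 > hi=6, target 36 not found

Binary search determines that 36 is not in the array after 4 comparisons. The search space was exhausted without finding the target.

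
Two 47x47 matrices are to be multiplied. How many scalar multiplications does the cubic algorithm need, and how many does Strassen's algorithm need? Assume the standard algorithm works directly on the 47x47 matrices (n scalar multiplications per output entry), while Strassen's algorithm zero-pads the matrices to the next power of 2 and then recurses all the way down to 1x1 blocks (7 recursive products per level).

Matrix multiplication for 47x47 matrices:

Strassen's algorithm requires power-of-2 dimensions. Pad 47x47 to 64x64 (next power of 2).

Standard algorithm: 47^3 = 103823 multiplications
Strassen's algorithm: 7^(log2(64)) = 7^6 = 117649 multiplications
Difference: 103823 - 117649 = -13826 (Strassen uses MORE here due to padding overhead — for small or just-over-power-of-2 n, padding can outweigh the per-level savings)

Standard: 103823 multiplications (47^3). Strassen: 117649 multiplications (7^6, after padding to 64x64). Strassen reduces 8 recursive multiplications to 7 at each level.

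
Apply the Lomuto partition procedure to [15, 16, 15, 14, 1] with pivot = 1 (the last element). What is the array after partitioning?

Lomuto partition with pivot = 1:

Initial array: [15, 16, 15, 14, 1]

arr[0]=15 > 1: no swap
arr[1]=16 > 1: no swap
arr[2]=15 > 1: no swap
arr[3]=14 > 1: no swap

Place pivot at position 0: [1, 16, 15, 14, 15]
Pivot position: 0

After partitioning with pivot 1, the array becomes [1, 16, 15, 14, 15]. The pivot is placed at index 0. All elements to the left of the pivot are <= 1, and all elements to the right are > 1.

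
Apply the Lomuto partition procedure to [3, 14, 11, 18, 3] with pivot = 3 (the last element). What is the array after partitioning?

Lomuto partition with pivot = 3:

Initial array: [3, 14, 11, 18, 3]

arr[0]=3 <= 3: swap with position 0, array becomes [3, 14, 11, 18, 3]
arr[1]=14 > 3: no swap
arr[2]=11 > 3: no swap
arr[3]=18 > 3: no swap

Place pivot at position 1: [3, 3, 11, 18, 14]
Pivot position: 1

After partitioning with pivot 3, the array becomes [3, 3, 11, 18, 14]. The pivot is placed at index 1. All elements to the left of the pivot are <= 3, and all elements to the right are > 3.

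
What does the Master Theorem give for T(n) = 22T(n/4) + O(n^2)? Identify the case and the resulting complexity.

Master Theorem for T(n) = 22T(n/4) + O(n^2):

a = 22, b = 4, c = 2
log_b(a) = log_4(22) = 2.2297

Case 1: c = 2 < log_4(22) = 2.2297
T(n) = O(n^(log_4 22))

For T(n) = 22T(n/4) + O(n^2): log_4(22) = 2.2297. This is Case 1 of the Master Theorem (c < log_b(a), work dominated by leaves), giving O(n^(log_4 22)).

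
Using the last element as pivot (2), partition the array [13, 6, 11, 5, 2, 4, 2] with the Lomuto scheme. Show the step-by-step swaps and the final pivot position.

Lomuto partition with pivot = 2:

Initial array: [13, 6, 11, 5, 2, 4, 2]

arr[0]=13 > 2: no swap
arr[1]=6 > 2: no swap
arr[2]=11 > 2: no swap
arr[3]=5 > 2: no swap
arr[4]=2 <= 2: swap with position 0, array becomes [2, 6, 11, 5, 13, 4, 2]
arr[5]=4 > 2: no swap

Place pivot at position 1: [2, 2, 11, 5, 13, 4, 6]
Pivot position: 1

After partitioning with pivot 2, the array becomes [2, 2, 11, 5, 13, 4, 6]. The pivot is placed at index 1. All elements to the left of the pivot are <= 2, and all elements to the right are > 2.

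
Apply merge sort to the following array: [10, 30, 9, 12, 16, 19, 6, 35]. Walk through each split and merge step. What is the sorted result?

Merge sort trace:

Split: [10, 30, 9, 12, 16, 19, 6, 35] -> [10, 30, 9, 12] and [16, 19, 6, 35]
  Split: [10, 30, 9, 12] -> [10, 30] and [9, 12]
    Split: [10, 30] -> [10] and [30]
    Merge: [10] + [30] -> [10, 30]
    Split: [9, 12] -> [9] and [12]
    Merge: [9] + [12] -> [9, 12]
  Merge: [10, 30] + [9, 12] -> [9, 10, 12, 30]
  Split: [16, 19, 6, 35] -> [16, 19] and [6, 35]
    Split: [16, 19] -> [16] and [19]
    Merge: [16] + [19] -> [16, 19]
    Split: [6, 35] -> [6] and [35]
    Merge: [6] + [35] -> [6, 35]
  Merge: [16, 19] + [6, 35] -> [6, 16, 19, 35]
Merge: [9, 10, 12, 30] + [6, 16, 19, 35] -> [6, 9, 10, 12, 16, 19, 30, 35]

Final sorted array: [6, 9, 10, 12, 16, 19, 30, 35]

The merge sort proceeds by recursively splitting the array and merging sorted halves.
After all merges, the sorted array is [6, 9, 10, 12, 16, 19, 30, 35].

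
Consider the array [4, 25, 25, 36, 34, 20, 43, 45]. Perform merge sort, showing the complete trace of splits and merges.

Merge sort trace:

Split: [4, 25, 25, 36, 34, 20, 43, 45] -> [4, 25, 25, 36] and [34, 20, 43, 45]
  Split: [4, 25, 25, 36] -> [4, 25] and [25, 36]
    Split: [4, 25] -> [4] and [25]
    Merge: [4] + [25] -> [4, 25]
    Split: [25, 36] -> [25] and [36]
    Merge: [25] + [36] -> [25, 36]
  Merge: [4, 25] + [25, 36] -> [4, 25, 25, 36]
  Split: [34, 20, 43, 45] -> [34, 20] and [43, 45]
    Split: [34, 20] -> [34] and [20]
    Merge: [34] + [20] -> [20, 34]
    Split: [43, 45] -> [43] and [45]
    Merge: [43] + [45] -> [43, 45]
  Merge: [20, 34] + [43, 45] -> [20, 34, 43, 45]
Merge: [4, 25, 25, 36] + [20, 34, 43, 45] -> [4, 20, 25, 25, 34, 36, 43, 45]

Final sorted array: [4, 20, 25, 25, 34, 36, 43, 45]

The merge sort proceeds by recursively splitting the array and merging sorted halves.
After all merges, the sorted array is [4, 20, 25, 25, 34, 36, 43, 45].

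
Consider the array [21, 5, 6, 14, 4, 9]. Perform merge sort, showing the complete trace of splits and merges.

Merge sort trace:

Split: [21, 5, 6, 14, 4, 9] -> [21, 5, 6] and [14, 4, 9]
  Split: [21, 5, 6] -> [21] and [5, 6]
    Split: [5, 6] -> [5] and [6]
    Merge: [5] + [6] -> [5, 6]
  Merge: [21] + [5, 6] -> [5, 6, 21]
  Split: [14, 4, 9] -> [14] and [4, 9]
    Split: [4, 9] -> [4] and [9]
    Merge: [4] + [9] -> [4, 9]
  Merge: [14] + [4, 9] -> [4, 9, 14]
Merge: [5, 6, 21] + [4, 9, 14] -> [4, 5, 6, 9, 14, 21]

Final sorted array: [4, 5, 6, 9, 14, 21]

The merge sort proceeds by recursively splitting the array and merging sorted halves.
After all merges, the sorted array is [4, 5, 6, 9, 14, 21].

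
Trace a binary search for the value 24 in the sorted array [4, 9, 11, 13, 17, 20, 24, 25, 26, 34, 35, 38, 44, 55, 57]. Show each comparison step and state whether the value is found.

Binary search for 24 in [4, 9, 11, 13, 17, 20, 24, 25, 26, 34, 35, 38, 44, 55, 57]:

lo=0, hi=14, mid=7, arr[mid]=25 -> 25 > 24, search left half
lo=0, hi=6, mid=3, arr[mid]=13 -> 13 < 24, search right half
lo=4, hi=6, mid=5, arr[mid]=20 -> 20 < 24, search right half
lo=6, hi=6, mid=6, arr[mid]=24 -> Found target at index 6!

Binary search finds 24 at index 6 after 4 comparisons. The search repeatedly halves the search space by comparing with the middle element.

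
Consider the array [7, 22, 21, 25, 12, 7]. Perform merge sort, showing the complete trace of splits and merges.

Merge sort trace:

Split: [7, 22, 21, 25, 12, 7] -> [7, 22, 21] and [25, 12, 7]
  Split: [7, 22, 21] -> [7] and [22, 21]
    Split: [22, 21] -> [22] and [21]
    Merge: [22] + [21] -> [21, 22]
  Merge: [7] + [21, 22] -> [7, 21, 22]
  Split: [25, 12, 7] -> [25] and [12, 7]
    Split: [12, 7] -> [12] and [7]
    Merge: [12] + [7] -> [7, 12]
  Merge: [25] + [7, 12] -> [7, 12, 25]
Merge: [7, 21, 22] + [7, 12, 25] -> [7, 7, 12, 21, 22, 25]

Final sorted array: [7, 7, 12, 21, 22, 25]

The merge sort proceeds by recursively splitting the array and merging sorted halves.
After all merges, the sorted array is [7, 7, 12, 21, 22, 25].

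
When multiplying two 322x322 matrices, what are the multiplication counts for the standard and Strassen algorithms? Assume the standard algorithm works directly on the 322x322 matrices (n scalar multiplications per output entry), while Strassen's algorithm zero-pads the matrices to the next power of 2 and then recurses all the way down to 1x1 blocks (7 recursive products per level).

Matrix multiplication for 322x322 matrices:

Strassen's algorithm requires power-of-2 dimensions. Pad 322x322 to 512x512 (next power of 2).

Standard algorithm: 322^3 = 33386248 multiplications
Strassen's algorithm: 7^(log2(512)) = 7^9 = 40353607 multiplications
Difference: 33386248 - 40353607 = -6967359 (Strassen uses MORE here due to padding overhead — for small or just-over-power-of-2 n, padding can outweigh the per-level savings)

Standard: 33386248 multiplications (322^3). Strassen: 40353607 multiplications (7^9, after padding to 512x512). Strassen reduces 8 recursive multiplications to 7 at each level.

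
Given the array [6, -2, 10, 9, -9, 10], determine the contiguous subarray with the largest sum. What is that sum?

Using Kadane's algorithm on [6, -2, 10, 9, -9, 10]:

Scanning through the array:
Position 1 (value -2): max_ending_here = 4, max_so_far = 6
Position 2 (value 10): max_ending_here = 14, max_so_far = 14
Position 3 (value 9): max_ending_here = 23, max_so_far = 23
Position 4 (value -9): max_ending_here = 14, max_so_far = 23
Position 5 (value 10): max_ending_here = 24, max_so_far = 24

Maximum subarray: [6, -2, 10, 9, -9, 10]
Maximum sum: 24

The maximum subarray is [6, -2, 10, 9, -9, 10] with sum 24. This subarray runs from index 0 to index 5.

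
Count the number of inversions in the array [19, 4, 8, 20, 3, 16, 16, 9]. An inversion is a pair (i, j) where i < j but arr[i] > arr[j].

Finding inversions in [19, 4, 8, 20, 3, 16, 16, 9]:

(0, 1): arr[0]=19 > arr[1]=4
(0, 2): arr[0]=19 > arr[2]=8
(0, 4): arr[0]=19 > arr[4]=3
(0, 5): arr[0]=19 > arr[5]=16
(0, 6): arr[0]=19 > arr[6]=16
(0, 7): arr[0]=19 > arr[7]=9
(1, 4): arr[1]=4 > arr[4]=3
(2, 4): arr[2]=8 > arr[4]=3
(3, 4): arr[3]=20 > arr[4]=3
(3, 5): arr[3]=20 > arr[5]=16
(3, 6): arr[3]=20 > arr[6]=16
(3, 7): arr[3]=20 > arr[7]=9
(5, 7): arr[5]=16 > arr[7]=9
(6, 7): arr[6]=16 > arr[7]=9

Total inversions: 14

The array has 14 inversion(s): (0,1), (0,2), (0,4), (0,5), (0,6), (0,7), (1,4), (2,4), (3,4), (3,5), (3,6), (3,7), (5,7), (6,7). Each pair (i,j) satisfies i < j and arr[i] > arr[j].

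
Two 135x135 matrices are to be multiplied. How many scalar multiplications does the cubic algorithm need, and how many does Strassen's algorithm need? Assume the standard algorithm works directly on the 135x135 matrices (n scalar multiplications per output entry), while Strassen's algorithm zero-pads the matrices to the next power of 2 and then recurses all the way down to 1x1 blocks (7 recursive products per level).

Matrix multiplication for 135x135 matrices:

Strassen's algorithm requires power-of-2 dimensions. Pad 135x135 to 256x256 (next power of 2).

Standard algorithm: 135^3 = 2460375 multiplications
Strassen's algorithm: 7^(log2(256)) = 7^8 = 5764801 multiplications
Difference: 2460375 - 5764801 = -3304426 (Strassen uses MORE here due to padding overhead — for small or just-over-power-of-2 n, padding can outweigh the per-level savings)

Standard: 2460375 multiplications (135^3). Strassen: 5764801 multiplications (7^8, after padding to 256x256). Strassen reduces 8 recursive multiplications to 7 at each level.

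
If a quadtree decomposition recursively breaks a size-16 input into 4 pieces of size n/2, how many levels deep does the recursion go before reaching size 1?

For divide and conquer with division factor 2:

Problem sizes at each level:
Level 0: 16
Level 1: 8
Level 2: 4
Level 3: 2
Level 4: 1

The root is level 0 and the size-1 base case is level 4 (the tree spans levels 0 through 4, i.e. 5 levels counting the root), so the depth is the number of divisions: log_2(16) = 4

The recursion tree depth is log_2(16) = 4. At each level, the problem size is divided by 2, so it takes 4 divisions to reduce to a base case of size 1. The algorithm makes 4 recursive calls at each level.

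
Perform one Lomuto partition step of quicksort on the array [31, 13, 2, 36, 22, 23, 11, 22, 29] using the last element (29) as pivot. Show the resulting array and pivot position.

Lomuto partition with pivot = 29:

Initial array: [31, 13, 2, 36, 22, 23, 11, 22, 29]

arr[0]=31 > 29: no swap
arr[1]=13 <= 29: swap with position 0, array becomes [13, 31, 2, 36, 22, 23, 11, 22, 29]
arr[2]=2 <= 29: swap with position 1, array becomes [13, 2, 31, 36, 22, 23, 11, 22, 29]
arr[3]=36 > 29: no swap
arr[4]=22 <= 29: swap with position 2, array becomes [13, 2, 22, 36, 31, 23, 11, 22, 29]
arr[5]=23 <= 29: swap with position 3, array becomes [13, 2, 22, 23, 31, 36, 11, 22, 29]
arr[6]=11 <= 29: swap with position 4, array becomes [13, 2, 22, 23, 11, 36, 31, 22, 29]
arr[7]=22 <= 29: swap with position 5, array becomes [13, 2, 22, 23, 11, 22, 31, 36, 29]

Place pivot at position 6: [13, 2, 22, 23, 11, 22, 29, 36, 31]
Pivot position: 6

After partitioning with pivot 29, the array becomes [13, 2, 22, 23, 11, 22, 29, 36, 31]. The pivot is placed at index 6. All elements to the left of the pivot are <= 29, and all elements to the right are > 29.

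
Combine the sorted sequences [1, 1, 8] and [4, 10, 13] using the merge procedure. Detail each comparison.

Merging process:

Compare 1 vs 4: take 1 from left. Merged: [1]
Compare 1 vs 4: take 1 from left. Merged: [1, 1]
Compare 8 vs 4: take 4 from right. Merged: [1, 1, 4]
Compare 8 vs 10: take 8 from left. Merged: [1, 1, 4, 8]
Append remaining from right: [10, 13]. Merged: [1, 1, 4, 8, 10, 13]

Final merged array: [1, 1, 4, 8, 10, 13]
Total comparisons: 4

The merged array is [1, 1, 4, 8, 10, 13], requiring 4 comparisons. The merge step runs in O(n) time where n is the total number of elements.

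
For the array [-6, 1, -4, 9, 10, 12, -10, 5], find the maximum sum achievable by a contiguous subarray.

Using Kadane's algorithm on [-6, 1, -4, 9, 10, 12, -10, 5]:

Scanning through the array:
Position 1 (value 1): max_ending_here = 1, max_so_far = 1
Position 2 (value -4): max_ending_here = -3, max_so_far = 1
Position 3 (value 9): max_ending_here = 9, max_so_far = 9
Position 4 (value 10): max_ending_here = 19, max_so_far = 19
Position 5 (value 12): max_ending_here = 31, max_so_far = 31
Position 6 (value -10): max_ending_here = 21, max_so_far = 31
Position 7 (value 5): max_ending_here = 26, max_so_far = 31

Maximum subarray: [9, 10, 12]
Maximum sum: 31

The maximum subarray is [9, 10, 12] with sum 31. This subarray runs from index 3 to index 5.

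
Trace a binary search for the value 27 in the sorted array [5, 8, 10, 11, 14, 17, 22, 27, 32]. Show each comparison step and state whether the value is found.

Binary search for 27 in [5, 8, 10, 11, 14, 17, 22, 27, 32]:

lo=0, hi=8, mid=4, arr[mid]=14 -> 14 < 27, search right half
lo=5, hi=8, mid=6, arr[mid]=22 -> 22 < 27, search right half
lo=7, hi=8, mid=7, arr[mid]=27 -> Found target at index 7!

Binary search finds 27 at index 7 after 3 comparisons. The search repeatedly halves the search space by comparing with the middle element.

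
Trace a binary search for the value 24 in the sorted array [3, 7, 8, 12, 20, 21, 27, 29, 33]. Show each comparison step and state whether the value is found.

Binary search for 24 in [3, 7, 8, 12, 20, 21, 27, 29, 33]:

lo=0, hi=8, mid=4, arr[mid]=20 -> 20 < 24, search right half
lo=5, hi=8, mid=6, arr[mid]=27 -> 27 > 24, search left half
lo=5, hi=5, mid=5, arr[mid]=21 -> 21 < 24, search right half
lo=6 > hi=5, target 24 not found

Binary search determines that 24 is not in the array after 3 comparisons. The search space was exhausted without finding the target.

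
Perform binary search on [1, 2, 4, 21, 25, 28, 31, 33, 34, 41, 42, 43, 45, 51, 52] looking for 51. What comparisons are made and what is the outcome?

Binary search for 51 in [1, 2, 4, 21, 25, 28, 31, 33, 34, 41, 42, 43, 45, 51, 52]:

lo=0, hi=14, mid=7, arr[mid]=33 -> 33 < 51, search right half
lo=8, hi=14, mid=11, arr[mid]=43 -> 43 < 51, search right half
lo=12, hi=14, mid=13, arr[mid]=51 -> Found target at index 13!

Binary search finds 51 at index 13 after 3 comparisons. The search repeatedly halves the search space by comparing with the middle element.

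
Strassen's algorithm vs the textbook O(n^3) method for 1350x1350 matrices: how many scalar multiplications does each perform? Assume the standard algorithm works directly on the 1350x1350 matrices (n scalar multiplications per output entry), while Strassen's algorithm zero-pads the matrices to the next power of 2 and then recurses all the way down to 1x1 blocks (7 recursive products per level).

Matrix multiplication for 1350x1350 matrices:

Strassen's algorithm requires power-of-2 dimensions. Pad 1350x1350 to 2048x2048 (next power of 2).

Standard algorithm: 1350^3 = 2460375000 multiplications
Strassen's algorithm: 7^(log2(2048)) = 7^11 = 1977326743 multiplications
Savings: 2460375000 - 1977326743 = 483048257 multiplications

Standard: 2460375000 multiplications (1350^3). Strassen: 1977326743 multiplications (7^11, after padding to 2048x2048). Strassen reduces 8 recursive multiplications to 7 at each level.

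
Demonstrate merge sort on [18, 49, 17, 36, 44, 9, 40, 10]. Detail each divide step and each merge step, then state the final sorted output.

Merge sort trace:

Split: [18, 49, 17, 36, 44, 9, 40, 10] -> [18, 49, 17, 36] and [44, 9, 40, 10]
  Split: [18, 49, 17, 36] -> [18, 49] and [17, 36]
    Split: [18, 49] -> [18] and [49]
    Merge: [18] + [49] -> [18, 49]
    Split: [17, 36] -> [17] and [36]
    Merge: [17] + [36] -> [17, 36]
  Merge: [18, 49] + [17, 36] -> [17, 18, 36, 49]
  Split: [44, 9, 40, 10] -> [44, 9] and [40, 10]
    Split: [44, 9] -> [44] and [9]
    Merge: [44] + [9] -> [9, 44]
    Split: [40, 10] -> [40] and [10]
    Merge: [40] + [10] -> [10, 40]
  Merge: [9, 44] + [10, 40] -> [9, 10, 40, 44]
Merge: [17, 18, 36, 49] + [9, 10, 40, 44] -> [9, 10, 17, 18, 36, 40, 44, 49]

Final sorted array: [9, 10, 17, 18, 36, 40, 44, 49]

The merge sort proceeds by recursively splitting the array and merging sorted halves.
After all merges, the sorted array is [9, 10, 17, 18, 36, 40, 44, 49].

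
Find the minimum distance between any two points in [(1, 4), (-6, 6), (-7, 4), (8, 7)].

Computing all pairwise distances among 4 points:

d((1, 4), (-6, 6)) = 7.2801
d((1, 4), (-7, 4)) = 8.0
d((1, 4), (8, 7)) = 7.6158
d((-6, 6), (-7, 4)) = 2.2361 <-- minimum
d((-6, 6), (8, 7)) = 14.0357
d((-7, 4), (8, 7)) = 15.2971

Closest pair: (-6, 6) and (-7, 4) with distance 2.2361

The closest pair is (-6, 6) and (-7, 4) with Euclidean distance 2.2361. For 4 points, brute-force pairwise comparison is shown above. For large n, the divide-and-conquer algorithm (sort by x, recurse on halves, check the dividing strip) achieves O(n log n).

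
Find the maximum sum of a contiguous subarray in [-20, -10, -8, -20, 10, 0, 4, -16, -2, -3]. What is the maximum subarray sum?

Using Kadane's algorithm on [-20, -10, -8, -20, 10, 0, 4, -16, -2, -3]:

Scanning through the array:
Position 1 (value -10): max_ending_here = -10, max_so_far = -10
Position 2 (value -8): max_ending_here = -8, max_so_far = -8
Position 3 (value -20): max_ending_here = -20, max_so_far = -8
Position 4 (value 10): max_ending_here = 10, max_so_far = 10
Position 5 (value 0): max_ending_here = 10, max_so_far = 10
Position 6 (value 4): max_ending_here = 14, max_so_far = 14
Position 7 (value -16): max_ending_here = -2, max_so_far = 14
Position 8 (value -2): max_ending_here = -2, max_so_far = 14
Position 9 (value -3): max_ending_here = -3, max_so_far = 14

Maximum subarray: [10, 0, 4]
Maximum sum: 14

The maximum subarray is [10, 0, 4] with sum 14. This subarray runs from index 4 to index 6.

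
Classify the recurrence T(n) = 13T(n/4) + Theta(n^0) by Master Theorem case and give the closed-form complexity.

Master Theorem for T(n) = 13T(n/4) + O(n^0):

a = 13, b = 4, c = 0
log_b(a) = log_4(13) = 1.8502

Case 1: c = 0 < log_4(13) = 1.8502
T(n) = O(n^(log_4 13))

For T(n) = 13T(n/4) + O(n^0): log_4(13) = 1.8502. This is Case 1 of the Master Theorem (c < log_b(a), work dominated by leaves), giving O(n^(log_4 13)).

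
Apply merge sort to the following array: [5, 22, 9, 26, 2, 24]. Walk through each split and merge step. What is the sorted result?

Merge sort trace:

Split: [5, 22, 9, 26, 2, 24] -> [5, 22, 9] and [26, 2, 24]
  Split: [5, 22, 9] -> [5] and [22, 9]
    Split: [22, 9] -> [22] and [9]
    Merge: [22] + [9] -> [9, 22]
  Merge: [5] + [9, 22] -> [5, 9, 22]
  Split: [26, 2, 24] -> [26] and [2, 24]
    Split: [2, 24] -> [2] and [24]
    Merge: [2] + [24] -> [2, 24]
  Merge: [26] + [2, 24] -> [2, 24, 26]
Merge: [5, 9, 22] + [2, 24, 26] -> [2, 5, 9, 22, 24, 26]

Final sorted array: [2, 5, 9, 22, 24, 26]

The merge sort proceeds by recursively splitting the array and merging sorted halves.
After all merges, the sorted array is [2, 5, 9, 22, 24, 26].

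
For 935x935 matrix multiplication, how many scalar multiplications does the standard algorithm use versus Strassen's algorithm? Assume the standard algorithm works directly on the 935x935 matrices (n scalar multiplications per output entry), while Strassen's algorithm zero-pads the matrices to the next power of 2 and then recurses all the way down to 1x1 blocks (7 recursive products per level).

Matrix multiplication for 935x935 matrices:

Strassen's algorithm requires power-of-2 dimensions. Pad 935x935 to 1024x1024 (next power of 2).

Standard algorithm: 935^3 = 817400375 multiplications
Strassen's algorithm: 7^(log2(1024)) = 7^10 = 282475249 multiplications
Savings: 817400375 - 282475249 = 534925126 multiplications

Standard: 817400375 multiplications (935^3). Strassen: 282475249 multiplications (7^10, after padding to 1024x1024). Strassen reduces 8 recursive multiplications to 7 at each level.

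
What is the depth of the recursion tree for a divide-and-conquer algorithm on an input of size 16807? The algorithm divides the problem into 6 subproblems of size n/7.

For divide and conquer with division factor 7:

Problem sizes at each level:
Level 0: 16807
Level 1: 2401
Level 2: 343
Level 3: 49
Level 4: 7
Level 5: 1

The root is level 0 and the size-1 base case is level 5 (the tree spans levels 0 through 5, i.e. 6 levels counting the root), so the depth is the number of divisions: log_7(16807) = 5

The recursion tree depth is log_7(16807) = 5. At each level, the problem size is divided by 7, so it takes 5 divisions to reduce to a base case of size 1. The algorithm makes 6 recursive calls at each level.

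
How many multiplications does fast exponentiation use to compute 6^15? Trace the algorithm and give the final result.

Computing 6^15 by squaring (build up from 6^1; each line after the first costs one multiplication):

6^1 = 6
6^2 = (6^1)^2 = 6^2 = 36
6^3 = 6 * 6^2 = 6 * 36 = 216
6^6 = (6^3)^2 = 216^2 = 46656
6^7 = 6 * 6^6 = 6 * 46656 = 279936
6^14 = (6^7)^2 = 279936^2 = 78364164096
6^15 = 6 * 6^14 = 6 * 78364164096 = 470184984576

Result: 470184984576
Multiplications needed: 6 (6 lines after 6^1)

6^15 = 470184984576. Using exponentiation by squaring, this requires 6 multiplications. The key idea: if the exponent is even, square the half-power; if odd, multiply by the base once.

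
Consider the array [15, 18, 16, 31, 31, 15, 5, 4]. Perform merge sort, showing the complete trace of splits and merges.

Merge sort trace:

Split: [15, 18, 16, 31, 31, 15, 5, 4] -> [15, 18, 16, 31] and [31, 15, 5, 4]
  Split: [15, 18, 16, 31] -> [15, 18] and [16, 31]
    Split: [15, 18] -> [15] and [18]
    Merge: [15] + [18] -> [15, 18]
    Split: [16, 31] -> [16] and [31]
    Merge: [16] + [31] -> [16, 31]
  Merge: [15, 18] + [16, 31] -> [15, 16, 18, 31]
  Split: [31, 15, 5, 4] -> [31, 15] and [5, 4]
    Split: [31, 15] -> [31] and [15]
    Merge: [31] + [15] -> [15, 31]
    Split: [5, 4] -> [5] and [4]
    Merge: [5] + [4] -> [4, 5]
  Merge: [15, 31] + [4, 5] -> [4, 5, 15, 31]
Merge: [15, 16, 18, 31] + [4, 5, 15, 31] -> [4, 5, 15, 15, 16, 18, 31, 31]

Final sorted array: [4, 5, 15, 15, 16, 18, 31, 31]

The merge sort proceeds by recursively splitting the array and merging sorted halves.
After all merges, the sorted array is [4, 5, 15, 15, 16, 18, 31, 31].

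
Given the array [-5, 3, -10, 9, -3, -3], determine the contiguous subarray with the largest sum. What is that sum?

Using Kadane's algorithm on [-5, 3, -10, 9, -3, -3]:

Scanning through the array:
Position 1 (value 3): max_ending_here = 3, max_so_far = 3
Position 2 (value -10): max_ending_here = -7, max_so_far = 3
Position 3 (value 9): max_ending_here = 9, max_so_far = 9
Position 4 (value -3): max_ending_here = 6, max_so_far = 9
Position 5 (value -3): max_ending_here = 3, max_so_far = 9

Maximum subarray: [9]
Maximum sum: 9

The maximum subarray is [9] with sum 9. This subarray runs from index 3 to index 3.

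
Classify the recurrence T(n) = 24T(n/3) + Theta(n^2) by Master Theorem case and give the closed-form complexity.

Master Theorem for T(n) = 24T(n/3) + O(n^2):

a = 24, b = 3, c = 2
log_b(a) = log_3(24) = 2.8928

Case 1: c = 2 < log_3(24) = 2.8928
T(n) = O(n^(log_3 24))

For T(n) = 24T(n/3) + O(n^2): log_3(24) = 2.8928. This is Case 1 of the Master Theorem (c < log_b(a), work dominated by leaves), giving O(n^(log_3 24)).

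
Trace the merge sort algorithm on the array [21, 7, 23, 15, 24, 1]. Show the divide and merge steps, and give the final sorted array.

Merge sort trace:

Split: [21, 7, 23, 15, 24, 1] -> [21, 7, 23] and [15, 24, 1]
  Split: [21, 7, 23] -> [21] and [7, 23]
    Split: [7, 23] -> [7] and [23]
    Merge: [7] + [23] -> [7, 23]
  Merge: [21] + [7, 23] -> [7, 21, 23]
  Split: [15, 24, 1] -> [15] and [24, 1]
    Split: [24, 1] -> [24] and [1]
    Merge: [24] + [1] -> [1, 24]
  Merge: [15] + [1, 24] -> [1, 15, 24]
Merge: [7, 21, 23] + [1, 15, 24] -> [1, 7, 15, 21, 23, 24]

Final sorted array: [1, 7, 15, 21, 23, 24]

The merge sort proceeds by recursively splitting the array and merging sorted halves.
After all merges, the sorted array is [1, 7, 15, 21, 23, 24].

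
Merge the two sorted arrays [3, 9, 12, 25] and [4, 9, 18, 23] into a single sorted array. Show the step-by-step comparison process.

Merging process:

Compare 3 vs 4: take 3 from left. Merged: [3]
Compare 9 vs 4: take 4 from right. Merged: [3, 4]
Compare 9 vs 9: take 9 from left. Merged: [3, 4, 9]
Compare 12 vs 9: take 9 from right. Merged: [3, 4, 9, 9]
Compare 12 vs 18: take 12 from left. Merged: [3, 4, 9, 9, 12]
Compare 25 vs 18: take 18 from right. Merged: [3, 4, 9, 9, 12, 18]
Compare 25 vs 23: take 23 from right. Merged: [3, 4, 9, 9, 12, 18, 23]
Append remaining from left: [25]. Merged: [3, 4, 9, 9, 12, 18, 23, 25]

Final merged array: [3, 4, 9, 9, 12, 18, 23, 25]
Total comparisons: 7

The merged array is [3, 4, 9, 9, 12, 18, 23, 25], requiring 7 comparisons. The merge step runs in O(n) time where n is the total number of elements.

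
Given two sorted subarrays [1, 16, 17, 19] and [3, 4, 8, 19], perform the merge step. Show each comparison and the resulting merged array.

Merging process:

Compare 1 vs 3: take 1 from left. Merged: [1]
Compare 16 vs 3: take 3 from right. Merged: [1, 3]
Compare 16 vs 4: take 4 from right. Merged: [1, 3, 4]
Compare 16 vs 8: take 8 from right. Merged: [1, 3, 4, 8]
Compare 16 vs 19: take 16 from left. Merged: [1, 3, 4, 8, 16]
Compare 17 vs 19: take 17 from left. Merged: [1, 3, 4, 8, 16, 17]
Compare 19 vs 19: take 19 from left. Merged: [1, 3, 4, 8, 16, 17, 19]
Append remaining from right: [19]. Merged: [1, 3, 4, 8, 16, 17, 19, 19]

Final merged array: [1, 3, 4, 8, 16, 17, 19, 19]
Total comparisons: 7

The merged array is [1, 3, 4, 8, 16, 17, 19, 19], requiring 7 comparisons. The merge step runs in O(n) time where n is the total number of elements.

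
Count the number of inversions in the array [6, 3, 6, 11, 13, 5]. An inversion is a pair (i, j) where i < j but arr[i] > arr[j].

Finding inversions in [6, 3, 6, 11, 13, 5]:

(0, 1): arr[0]=6 > arr[1]=3
(0, 5): arr[0]=6 > arr[5]=5
(2, 5): arr[2]=6 > arr[5]=5
(3, 5): arr[3]=11 > arr[5]=5
(4, 5): arr[4]=13 > arr[5]=5

Total inversions: 5

The array has 5 inversion(s): (0,1), (0,5), (2,5), (3,5), (4,5). Each pair (i,j) satisfies i < j and arr[i] > arr[j].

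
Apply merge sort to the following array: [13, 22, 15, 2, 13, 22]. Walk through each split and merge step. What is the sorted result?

Merge sort trace:

Split: [13, 22, 15, 2, 13, 22] -> [13, 22, 15] and [2, 13, 22]
  Split: [13, 22, 15] -> [13] and [22, 15]
    Split: [22, 15] -> [22] and [15]
    Merge: [22] + [15] -> [15, 22]
  Merge: [13] + [15, 22] -> [13, 15, 22]
  Split: [2, 13, 22] -> [2] and [13, 22]
    Split: [13, 22] -> [13] and [22]
    Merge: [13] + [22] -> [13, 22]
  Merge: [2] + [13, 22] -> [2, 13, 22]
Merge: [13, 15, 22] + [2, 13, 22] -> [2, 13, 13, 15, 22, 22]

Final sorted array: [2, 13, 13, 15, 22, 22]

The merge sort proceeds by recursively splitting the array and merging sorted halves.
After all merges, the sorted array is [2, 13, 13, 15, 22, 22].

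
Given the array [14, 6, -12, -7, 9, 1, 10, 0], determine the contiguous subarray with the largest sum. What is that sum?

Using Kadane's algorithm on [14, 6, -12, -7, 9, 1, 10, 0]:

Scanning through the array:
Position 1 (value 6): max_ending_here = 20, max_so_far = 20
Position 2 (value -12): max_ending_here = 8, max_so_far = 20
Position 3 (value -7): max_ending_here = 1, max_so_far = 20
Position 4 (value 9): max_ending_here = 10, max_so_far = 20
Position 5 (value 1): max_ending_here = 11, max_so_far = 20
Position 6 (value 10): max_ending_here = 21, max_so_far = 21
Position 7 (value 0): max_ending_here = 21, max_so_far = 21

Maximum subarray: [14, 6, -12, -7, 9, 1, 10]
Maximum sum: 21

The maximum subarray is [14, 6, -12, -7, 9, 1, 10] with sum 21. This subarray runs from index 0 to index 6.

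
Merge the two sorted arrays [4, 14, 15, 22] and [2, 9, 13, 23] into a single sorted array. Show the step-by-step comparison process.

Merging process:

Compare 4 vs 2: take 2 from right. Merged: [2]
Compare 4 vs 9: take 4 from left. Merged: [2, 4]
Compare 14 vs 9: take 9 from right. Merged: [2, 4, 9]
Compare 14 vs 13: take 13 from right. Merged: [2, 4, 9, 13]
Compare 14 vs 23: take 14 from left. Merged: [2, 4, 9, 13, 14]
Compare 15 vs 23: take 15 from left. Merged: [2, 4, 9, 13, 14, 15]
Compare 22 vs 23: take 22 from left. Merged: [2, 4, 9, 13, 14, 15, 22]
Append remaining from right: [23]. Merged: [2, 4, 9, 13, 14, 15, 22, 23]

Final merged array: [2, 4, 9, 13, 14, 15, 22, 23]
Total comparisons: 7

The merged array is [2, 4, 9, 13, 14, 15, 22, 23], requiring 7 comparisons. The merge step runs in O(n) time where n is the total number of elements.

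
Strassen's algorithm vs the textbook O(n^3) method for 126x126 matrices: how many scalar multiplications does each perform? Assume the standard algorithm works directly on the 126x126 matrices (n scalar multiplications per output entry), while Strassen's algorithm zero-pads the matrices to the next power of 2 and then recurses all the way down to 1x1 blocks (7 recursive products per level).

Matrix multiplication for 126x126 matrices:

Strassen's algorithm requires power-of-2 dimensions. Pad 126x126 to 128x128 (next power of 2).

Standard algorithm: 126^3 = 2000376 multiplications
Strassen's algorithm: 7^(log2(128)) = 7^7 = 823543 multiplications
Savings: 2000376 - 823543 = 1176833 multiplications

Standard: 2000376 multiplications (126^3). Strassen: 823543 multiplications (7^7, after padding to 128x128). Strassen reduces 8 recursive multiplications to 7 at each level.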